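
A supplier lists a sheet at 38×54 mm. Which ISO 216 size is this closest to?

A9 (37 × 52 mm)

Aspect ratio 54/38 ≈ 1.421 — close to the ISO √2 ≈ 1.414.
In the A-series (A0 area = 1 m²): A9 = 37 × 52 mm.
Off by 3 mm total — nearest standard size.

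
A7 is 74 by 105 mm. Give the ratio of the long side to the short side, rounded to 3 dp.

105 / 74 = 1.419
ISO 216 targets √2 ≈ 1.414; the +0.005 deviation is from mm rounding.

1.419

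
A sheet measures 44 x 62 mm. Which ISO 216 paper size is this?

B9 (44 × 62 mm)

Aspect ratio 62/44 ≈ 1.409 — close to the ISO √2 ≈ 1.414.
In the B-series (B0 = 1000 × 1414 mm): B9 = 44 × 62 mm.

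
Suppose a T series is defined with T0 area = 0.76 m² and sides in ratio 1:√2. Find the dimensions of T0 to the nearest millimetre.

733 × 1037 mm

Let the short side be w mm. Then w · w√2 = 0.76 m² = 760,000 mm².
w² = 760,000/√2, so w ≈ 733.1 mm; long side = w√2 ≈ 1036.7 mm.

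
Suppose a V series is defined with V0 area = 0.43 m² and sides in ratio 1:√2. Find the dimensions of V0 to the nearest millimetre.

Let the short side be w mm. Then w · w√2 = 0.43 m² = 430,000 mm².
w² = 430,000/√2, so w ≈ 551.4 mm; long side = w√2 ≈ 779.8 mm.

551 × 780 mm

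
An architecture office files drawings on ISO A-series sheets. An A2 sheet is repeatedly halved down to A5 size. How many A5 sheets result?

Each ISO step halves the sheet: 1 × A2 → 2 × A3 → 4 × A4 → 8 × A5
From A2 to A5 is 3 halving steps: 2^3 = 8.

8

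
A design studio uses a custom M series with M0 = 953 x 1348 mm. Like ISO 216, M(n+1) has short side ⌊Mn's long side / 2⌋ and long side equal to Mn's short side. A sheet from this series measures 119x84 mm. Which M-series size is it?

M7

M0: 953 × 1348 mm
M1: 674 × 953 mm
M2: 476 × 674 mm
M3: 337 × 476 mm
M4: 238 × 337 mm
M5: 168 × 238 mm
M6: 119 × 168 mm
M7: 84 × 119 mm
M8: 59 × 84 mm
→ matches M7.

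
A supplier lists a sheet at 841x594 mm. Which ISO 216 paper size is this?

Aspect ratio 841/594 ≈ 1.416 — close to the ISO √2 ≈ 1.414.
In the A-series (A0 area = 1 m²): A1 = 594 × 841 mm.

A1 (594 × 841 mm)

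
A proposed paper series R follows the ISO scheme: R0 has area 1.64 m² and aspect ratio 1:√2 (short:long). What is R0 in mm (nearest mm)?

Let the short side be w mm. Then w · w√2 = 1.64 m² = 1,640,000 mm².
w² = 1,640,000/√2, so w ≈ 1076.9 mm; long side = w√2 ≈ 1522.9 mm.

1077 × 1523 mm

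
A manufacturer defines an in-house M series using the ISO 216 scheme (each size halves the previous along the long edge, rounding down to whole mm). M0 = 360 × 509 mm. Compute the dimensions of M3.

127 × 180 mm

M1: ⌊509/2⌋ × 360 = 254 × 360 mm
M2: ⌊360/2⌋ × 254 = 180 × 254 mm
M3: ⌊254/2⌋ × 180 = 127 × 180 mm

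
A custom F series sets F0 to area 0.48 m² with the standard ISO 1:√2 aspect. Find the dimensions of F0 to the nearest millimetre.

583 × 824 mm

Let the short side be w mm. Then w · w√2 = 0.48 m² = 480,000 mm².
w² = 480,000/√2, so w ≈ 582.6 mm; long side = w√2 ≈ 823.9 mm.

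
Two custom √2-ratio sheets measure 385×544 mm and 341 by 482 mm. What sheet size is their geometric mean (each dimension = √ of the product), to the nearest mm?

Short side: √(385 · 341) = √131285 ≈ 362.3 → 362 mm
Long side: √(544 · 482) = √262208 ≈ 512.1 → 512 mm

362 × 512 mm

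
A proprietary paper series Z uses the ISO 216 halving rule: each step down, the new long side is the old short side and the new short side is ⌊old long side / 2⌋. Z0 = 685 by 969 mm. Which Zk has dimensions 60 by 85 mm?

Z7

Z0: 685 × 969 mm
Z1: 484 × 685 mm
Z2: 342 × 484 mm
Z3: 242 × 342 mm
Z4: 171 × 242 mm
Z5: 121 × 171 mm
Z6: 85 × 121 mm
Z7: 60 × 85 mm
Z8: 42 × 60 mm
→ matches Z7.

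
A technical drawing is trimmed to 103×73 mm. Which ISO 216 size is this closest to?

A7 (74 × 105 mm)

Aspect ratio 103/73 ≈ 1.411 — close to the ISO √2 ≈ 1.414.
In the A-series (A0 area = 1 m²): A7 = 74 × 105 mm.
Off by 3 mm total — nearest standard size.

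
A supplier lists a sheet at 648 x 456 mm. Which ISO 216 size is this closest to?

C2 (458 × 648 mm)

Aspect ratio 648/456 ≈ 1.421 — close to the ISO √2 ≈ 1.414.
In the C-series (envelope sizes, between A and B): C2 = 458 × 648 mm.
Off by 2 mm total — nearest standard size.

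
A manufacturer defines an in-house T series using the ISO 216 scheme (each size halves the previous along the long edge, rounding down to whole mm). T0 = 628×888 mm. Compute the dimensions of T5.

T1: ⌊888/2⌋ × 628 = 444 × 628 mm
T2: ⌊628/2⌋ × 444 = 314 × 444 mm
T3: ⌊444/2⌋ × 314 = 222 × 314 mm
T4: ⌊314/2⌋ × 222 = 157 × 222 mm
T5: ⌊222/2⌋ × 157 = 111 × 157 mm

111 × 157 mm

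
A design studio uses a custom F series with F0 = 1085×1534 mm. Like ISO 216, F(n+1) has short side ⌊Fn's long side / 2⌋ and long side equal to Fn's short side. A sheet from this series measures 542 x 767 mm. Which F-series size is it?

F0: 1085 × 1534 mm
F1: 767 × 1085 mm
F2: 542 × 767 mm
F3: 383 × 542 mm
→ matches F2.

F2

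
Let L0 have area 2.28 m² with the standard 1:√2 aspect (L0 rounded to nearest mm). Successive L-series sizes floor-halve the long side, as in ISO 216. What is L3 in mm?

449 × 635 mm

Let L0's short side be w mm. w · w√2 = 2.28 m² = 2,280,000 mm², so w ≈ 1269.7 mm and w√2 ≈ 1795.7 mm → L0 = 1270 × 1796 mm.
L1: ⌊1796/2⌋ × 1270 = 898 × 1270 mm
L2: ⌊1270/2⌋ × 898 = 635 × 898 mm
L3: ⌊898/2⌋ × 635 = 449 × 635 mm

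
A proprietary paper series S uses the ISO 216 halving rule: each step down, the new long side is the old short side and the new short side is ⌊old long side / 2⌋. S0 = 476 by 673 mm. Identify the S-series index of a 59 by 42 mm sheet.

S7

S0: 476 × 673 mm
S1: 336 × 476 mm
S2: 238 × 336 mm
S3: 168 × 238 mm
S4: 119 × 168 mm
S5: 84 × 119 mm
S6: 59 × 84 mm
S7: 42 × 59 mm
S8: 29 × 42 mm
→ matches S7.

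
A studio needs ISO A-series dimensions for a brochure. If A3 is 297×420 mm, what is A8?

52 × 74 mm

A4: ⌊420/2⌋ × 297 = 210 × 297 mm
A5: ⌊297/2⌋ × 210 = 148 × 210 mm
A6: ⌊210/2⌋ × 148 = 105 × 148 mm
A7: ⌊148/2⌋ × 105 = 74 × 105 mm
A8: ⌊105/2⌋ × 74 = 52 × 74 mm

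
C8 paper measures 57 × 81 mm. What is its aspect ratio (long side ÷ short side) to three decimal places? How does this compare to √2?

81 / 57 = 1.421
ISO 216 targets √2 ≈ 1.414; the +0.007 deviation is from mm rounding.

1.421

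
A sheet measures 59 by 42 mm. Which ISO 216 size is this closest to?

C9 (40 × 57 mm)

Aspect ratio 59/42 ≈ 1.405 — close to the ISO √2 ≈ 1.414.
In the C-series (envelope sizes, between A and B): C9 = 40 × 57 mm.
Off by 4 mm total — nearest standard size.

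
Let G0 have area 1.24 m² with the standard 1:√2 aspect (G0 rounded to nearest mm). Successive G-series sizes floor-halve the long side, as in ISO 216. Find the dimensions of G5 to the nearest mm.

165 × 234 mm

Let G0's short side be w mm. w · w√2 = 1.24 m² = 1,240,000 mm², so w ≈ 936.4 mm and w√2 ≈ 1324.2 mm → G0 = 936 × 1324 mm.
G1: ⌊1324/2⌋ × 936 = 662 × 936 mm
G2: ⌊936/2⌋ × 662 = 468 × 662 mm
G3: ⌊662/2⌋ × 468 = 331 × 468 mm
G4: ⌊468/2⌋ × 331 = 234 × 331 mm
G5: ⌊331/2⌋ × 234 = 165 × 234 mm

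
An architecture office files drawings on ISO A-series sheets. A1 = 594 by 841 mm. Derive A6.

A2: ⌊841/2⌋ × 594 = 420 × 594 mm
A3: ⌊594/2⌋ × 420 = 297 × 420 mm
A4: ⌊420/2⌋ × 297 = 210 × 297 mm
A5: ⌊297/2⌋ × 210 = 148 × 210 mm
A6: ⌊210/2⌋ × 148 = 105 × 148 mm

105 × 148 mm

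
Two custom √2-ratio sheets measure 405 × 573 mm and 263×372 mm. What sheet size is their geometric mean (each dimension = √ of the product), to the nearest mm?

Short side: √(405 · 263) = √106515 ≈ 326.4 → 326 mm
Long side: √(573 · 372) = √213156 ≈ 461.7 → 462 mm

326 × 462 mm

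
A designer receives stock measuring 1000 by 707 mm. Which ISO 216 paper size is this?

B1 (707 × 1000 mm)

Aspect ratio 1000/707 ≈ 1.414 — close to the ISO √2 ≈ 1.414.
In the B-series (B0 = 1000 × 1414 mm): B1 = 707 × 1000 mm.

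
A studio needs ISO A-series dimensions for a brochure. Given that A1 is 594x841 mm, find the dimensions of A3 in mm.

297 × 420 mm

A2: ⌊841/2⌋ × 594 = 420 × 594 mm
A3: ⌊594/2⌋ × 420 = 297 × 420 mm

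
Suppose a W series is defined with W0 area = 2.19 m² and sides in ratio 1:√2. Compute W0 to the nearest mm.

1244 × 1760 mm

Let the short side be w mm. Then w · w√2 = 2.19 m² = 2,190,000 mm².
w² = 2,190,000/√2, so w ≈ 1244.4 mm; long side = w√2 ≈ 1759.9 mm.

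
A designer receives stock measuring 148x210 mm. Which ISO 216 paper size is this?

Aspect ratio 210/148 ≈ 1.419 — close to the ISO √2 ≈ 1.414.
In the A-series (A0 area = 1 m²): A5 = 148 × 210 mm.

A5 (148 × 210 mm)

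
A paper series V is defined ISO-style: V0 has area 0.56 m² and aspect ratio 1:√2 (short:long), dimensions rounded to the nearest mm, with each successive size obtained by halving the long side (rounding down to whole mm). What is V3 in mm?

222 × 314 mm

Let V0's short side be w mm. w · w√2 = 0.56 m² = 560,000 mm², so w ≈ 629.3 mm and w√2 ≈ 889.9 mm → V0 = 629 × 890 mm.
V1: ⌊890/2⌋ × 629 = 445 × 629 mm
V2: ⌊629/2⌋ × 445 = 314 × 445 mm
V3: ⌊445/2⌋ × 314 = 222 × 314 mm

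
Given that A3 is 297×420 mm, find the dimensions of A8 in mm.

52 × 74 mm

A4: ⌊420/2⌋ × 297 = 210 × 297 mm
A5: ⌊297/2⌋ × 210 = 148 × 210 mm
A6: ⌊210/2⌋ × 148 = 105 × 148 mm
A7: ⌊148/2⌋ × 105 = 74 × 105 mm
A8: ⌊105/2⌋ × 74 = 52 × 74 mm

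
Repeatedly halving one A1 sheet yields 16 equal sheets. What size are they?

A5

16 = 2^4, so 4 halving steps.
A1 → A2 → … → A5 after 4 steps.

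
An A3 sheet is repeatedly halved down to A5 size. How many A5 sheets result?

4

A3 = 297 × 420 mm; A5 = 148 × 210 mm.
Each halving step doubles the count; 2 steps from A3 to A5.
2^2 = 4.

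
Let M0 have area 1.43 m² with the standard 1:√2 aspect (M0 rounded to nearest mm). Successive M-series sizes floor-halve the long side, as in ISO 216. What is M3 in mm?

355 × 503 mm

Let M0's short side be w mm. w · w√2 = 1.43 m² = 1,430,000 mm², so w ≈ 1005.6 mm and w√2 ≈ 1422.1 mm → M0 = 1006 × 1422 mm.
M1: ⌊1422/2⌋ × 1006 = 711 × 1006 mm
M2: ⌊1006/2⌋ × 711 = 503 × 711 mm
M3: ⌊711/2⌋ × 503 = 355 × 503 mm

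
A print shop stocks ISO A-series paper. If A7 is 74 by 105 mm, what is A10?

A8: ⌊105/2⌋ × 74 = 52 × 74 mm
A9: ⌊74/2⌋ × 52 = 37 × 52 mm
A10: ⌊52/2⌋ × 37 = 26 × 37 mm

26 × 37 mm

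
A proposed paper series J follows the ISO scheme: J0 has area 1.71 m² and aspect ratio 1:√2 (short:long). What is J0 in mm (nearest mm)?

Let the short side be w mm. Then w · w√2 = 1.71 m² = 1,710,000 mm².
w² = 1,710,000/√2, so w ≈ 1099.6 mm; long side = w√2 ≈ 1555.1 mm.

1100 × 1555 mm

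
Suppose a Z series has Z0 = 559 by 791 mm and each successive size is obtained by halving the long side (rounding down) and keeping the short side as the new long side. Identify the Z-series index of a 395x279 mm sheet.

Z0: 559 × 791 mm
Z1: 395 × 559 mm
Z2: 279 × 395 mm
Z3: 197 × 279 mm
→ matches Z2.

Z2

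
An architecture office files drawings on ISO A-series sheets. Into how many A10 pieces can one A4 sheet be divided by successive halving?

A4 = 210 × 297 mm; A10 = 26 × 37 mm.
Each halving step doubles the count; 6 steps from A4 to A10.
2^6 = 64.

64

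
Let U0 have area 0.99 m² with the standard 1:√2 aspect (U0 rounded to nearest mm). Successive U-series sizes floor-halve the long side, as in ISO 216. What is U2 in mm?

Let U0's short side be w mm. w · w√2 = 0.99 m² = 990,000 mm², so w ≈ 836.7 mm and w√2 ≈ 1183.2 mm → U0 = 837 × 1183 mm.
U1: ⌊1183/2⌋ × 837 = 591 × 837 mm
U2: ⌊837/2⌋ × 591 = 418 × 591 mm

418 × 591 mm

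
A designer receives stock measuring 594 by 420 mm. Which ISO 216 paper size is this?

A2 (420 × 594 mm)

Aspect ratio 594/420 ≈ 1.414 — close to the ISO √2 ≈ 1.414.
In the A-series (A0 area = 1 m²): A2 = 420 × 594 mm.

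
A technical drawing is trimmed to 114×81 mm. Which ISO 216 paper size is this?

C7 (81 × 114 mm)

Aspect ratio 114/81 ≈ 1.407 — close to the ISO √2 ≈ 1.414.
In the C-series (envelope sizes, between A and B): C7 = 81 × 114 mm.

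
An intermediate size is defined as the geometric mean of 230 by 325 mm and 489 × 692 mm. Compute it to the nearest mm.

Short side: √(230 · 489) = √112470 ≈ 335.4 → 335 mm
Long side: √(325 · 692) = √224900 ≈ 474.2 → 474 mm

335 × 474 mm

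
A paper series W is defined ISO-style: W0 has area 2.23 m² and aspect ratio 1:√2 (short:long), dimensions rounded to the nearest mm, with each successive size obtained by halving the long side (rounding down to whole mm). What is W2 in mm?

Let W0's short side be w mm. w · w√2 = 2.23 m² = 2,230,000 mm², so w ≈ 1255.7 mm and w√2 ≈ 1775.9 mm → W0 = 1256 × 1776 mm.
W1: ⌊1776/2⌋ × 1256 = 888 × 1256 mm
W2: ⌊1256/2⌋ × 888 = 628 × 888 mm

628 × 888 mm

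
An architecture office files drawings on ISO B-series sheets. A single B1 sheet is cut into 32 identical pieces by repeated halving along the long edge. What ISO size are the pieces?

B6

32 = 2^5, so 5 halving steps.
B1 → B2 → … → B6 after 5 steps.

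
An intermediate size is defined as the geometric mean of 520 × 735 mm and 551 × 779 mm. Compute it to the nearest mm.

Short side: √(520 · 551) = √286520 ≈ 535.3 → 535 mm
Long side: √(735 · 779) = √572565 ≈ 756.7 → 757 mm

535 × 757 mm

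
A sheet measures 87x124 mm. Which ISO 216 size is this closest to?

Aspect ratio 124/87 ≈ 1.425 — close to the ISO √2 ≈ 1.414.
In the B-series (B0 = 1000 × 1414 mm): B7 = 88 × 125 mm.
Off by 2 mm total — nearest standard size.

B7 (88 × 125 mm)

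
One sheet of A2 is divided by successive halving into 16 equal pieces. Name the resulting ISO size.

A6

16 = 2^4, so 4 halving steps.
A2 → A3 → … → A6 after 4 steps.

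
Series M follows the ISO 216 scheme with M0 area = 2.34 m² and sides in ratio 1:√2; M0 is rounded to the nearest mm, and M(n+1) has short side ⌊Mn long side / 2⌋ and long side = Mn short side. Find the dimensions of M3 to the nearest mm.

454 × 643 mm

Let M0's short side be w mm. w · w√2 = 2.34 m² = 2,340,000 mm², so w ≈ 1286.3 mm and w√2 ≈ 1819.1 mm → M0 = 1286 × 1819 mm.
M1: ⌊1819/2⌋ × 1286 = 909 × 1286 mm
M2: ⌊1286/2⌋ × 909 = 643 × 909 mm
M3: ⌊909/2⌋ × 643 = 454 × 643 mm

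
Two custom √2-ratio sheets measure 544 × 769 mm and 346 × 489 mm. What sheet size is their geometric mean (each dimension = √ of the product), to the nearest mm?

434 × 613 mm

Short side: √(544 · 346) = √188224 ≈ 433.8 → 434 mm
Long side: √(769 · 489) = √376041 ≈ 613.2 → 613 mm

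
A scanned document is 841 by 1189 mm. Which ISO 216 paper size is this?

A0 (841 × 1189 mm)

Aspect ratio 1189/841 ≈ 1.414 — close to the ISO √2 ≈ 1.414.
In the A-series (A0 area = 1 m²): A0 = 841 × 1189 mm.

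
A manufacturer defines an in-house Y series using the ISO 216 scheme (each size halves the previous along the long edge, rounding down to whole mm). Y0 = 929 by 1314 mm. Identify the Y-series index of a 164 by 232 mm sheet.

Y5

Y0: 929 × 1314 mm
Y1: 657 × 929 mm
Y2: 464 × 657 mm
Y3: 328 × 464 mm
Y4: 232 × 328 mm
Y5: 164 × 232 mm
Y6: 116 × 164 mm
→ matches Y5.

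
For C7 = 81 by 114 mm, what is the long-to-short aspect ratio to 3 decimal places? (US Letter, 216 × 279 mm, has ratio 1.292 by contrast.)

1.407

114 / 81 = 1.407
ISO 216 targets √2 ≈ 1.414; the -0.007 deviation is from mm rounding.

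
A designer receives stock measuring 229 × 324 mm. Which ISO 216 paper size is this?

Aspect ratio 324/229 ≈ 1.415 — close to the ISO √2 ≈ 1.414.
In the C-series (envelope sizes, between A and B): C4 = 229 × 324 mm.

C4 (229 × 324 mm)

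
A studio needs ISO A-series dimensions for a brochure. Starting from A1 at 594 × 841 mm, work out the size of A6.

A2: ⌊841/2⌋ × 594 = 420 × 594 mm
A3: ⌊594/2⌋ × 420 = 297 × 420 mm
A4: ⌊420/2⌋ × 297 = 210 × 297 mm
A5: ⌊297/2⌋ × 210 = 148 × 210 mm
A6: ⌊210/2⌋ × 148 = 105 × 148 mm

105 × 148 mm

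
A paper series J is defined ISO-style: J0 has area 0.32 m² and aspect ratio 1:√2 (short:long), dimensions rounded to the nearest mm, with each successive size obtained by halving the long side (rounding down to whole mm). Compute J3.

Let J0's short side be w mm. w · w√2 = 0.32 m² = 320,000 mm², so w ≈ 475.7 mm and w√2 ≈ 672.7 mm → J0 = 476 × 673 mm.
J1: ⌊673/2⌋ × 476 = 336 × 476 mm
J2: ⌊476/2⌋ × 336 = 238 × 336 mm
J3: ⌊336/2⌋ × 238 = 168 × 238 mm

168 × 238 mm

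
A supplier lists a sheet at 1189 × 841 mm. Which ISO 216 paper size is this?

Aspect ratio 1189/841 ≈ 1.414 — close to the ISO √2 ≈ 1.414.
In the A-series (A0 area = 1 m²): A0 = 841 × 1189 mm.

A0 (841 × 1189 mm)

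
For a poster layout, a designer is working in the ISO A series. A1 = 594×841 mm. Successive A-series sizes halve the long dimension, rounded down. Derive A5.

148 × 210 mm

A2: ⌊841/2⌋ × 594 = 420 × 594 mm
A3: ⌊594/2⌋ × 420 = 297 × 420 mm
A4: ⌊420/2⌋ × 297 = 210 × 297 mm
A5: ⌊297/2⌋ × 210 = 148 × 210 mm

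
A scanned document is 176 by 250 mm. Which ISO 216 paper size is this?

Aspect ratio 250/176 ≈ 1.420 — close to the ISO √2 ≈ 1.414.
In the B-series (B0 = 1000 × 1414 mm): B5 = 176 × 250 mm.

B5 (176 × 250 mm)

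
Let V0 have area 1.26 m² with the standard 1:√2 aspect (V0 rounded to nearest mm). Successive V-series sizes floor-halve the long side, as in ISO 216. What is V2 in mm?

Let V0's short side be w mm. w · w√2 = 1.26 m² = 1,260,000 mm², so w ≈ 943.9 mm and w√2 ≈ 1334.9 mm → V0 = 944 × 1335 mm.
V1: ⌊1335/2⌋ × 944 = 667 × 944 mm
V2: ⌊944/2⌋ × 667 = 472 × 667 mm

472 × 667 mm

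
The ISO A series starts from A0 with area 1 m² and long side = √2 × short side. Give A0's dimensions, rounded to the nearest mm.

Let the short side be w mm. Then the long side is w√2 and w · w√2 = 10⁶ mm².
w² = 10⁶/√2, so w = 1000 / 2^(1/4) ≈ 840.9 mm; long side = 1000 · 2^(1/4) ≈ 1189.2 mm.

841 × 1189 mm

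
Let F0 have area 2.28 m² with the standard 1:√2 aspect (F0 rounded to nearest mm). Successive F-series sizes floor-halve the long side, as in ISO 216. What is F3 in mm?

449 × 635 mm

Let F0's short side be w mm. w · w√2 = 2.28 m² = 2,280,000 mm², so w ≈ 1269.7 mm and w√2 ≈ 1795.7 mm → F0 = 1270 × 1796 mm.
F1: ⌊1796/2⌋ × 1270 = 898 × 1270 mm
F2: ⌊1270/2⌋ × 898 = 635 × 898 mm
F3: ⌊898/2⌋ × 635 = 449 × 635 mm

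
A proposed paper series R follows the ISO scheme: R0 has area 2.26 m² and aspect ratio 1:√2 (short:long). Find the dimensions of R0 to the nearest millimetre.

Let the short side be w mm. Then w · w√2 = 2.26 m² = 2,260,000 mm².
w² = 2,260,000/√2, so w ≈ 1264.1 mm; long side = w√2 ≈ 1787.8 mm.

1264 × 1788 mm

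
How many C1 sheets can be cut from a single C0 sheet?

C0 = 917 × 1297 mm; C1 = 648 × 917 mm.
Each halving step doubles the count; 1 step from C0 to C1.
2^1 = 2.

2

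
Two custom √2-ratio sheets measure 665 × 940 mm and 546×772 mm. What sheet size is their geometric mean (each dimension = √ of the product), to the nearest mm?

Short side: √(665 · 546) = √363090 ≈ 602.6 → 603 mm
Long side: √(940 · 772) = √725680 ≈ 851.9 → 852 mm

603 × 852 mm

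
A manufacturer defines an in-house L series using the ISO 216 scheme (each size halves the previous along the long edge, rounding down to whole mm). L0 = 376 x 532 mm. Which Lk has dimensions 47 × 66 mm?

L0: 376 × 532 mm
L1: 266 × 376 mm
L2: 188 × 266 mm
L3: 133 × 188 mm
L4: 94 × 133 mm
L5: 66 × 94 mm
L6: 47 × 66 mm
L7: 33 × 47 mm
→ matches L6.

L6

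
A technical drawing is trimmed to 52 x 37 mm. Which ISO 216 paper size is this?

A9 (37 × 52 mm)

Aspect ratio 52/37 ≈ 1.405 — close to the ISO √2 ≈ 1.414.
In the A-series (A0 area = 1 m²): A9 = 37 × 52 mm.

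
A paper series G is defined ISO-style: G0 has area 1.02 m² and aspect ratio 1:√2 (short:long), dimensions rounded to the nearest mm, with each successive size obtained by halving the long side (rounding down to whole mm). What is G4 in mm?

212 × 300 mm

Let G0's short side be w mm. w · w√2 = 1.02 m² = 1,020,000 mm², so w ≈ 849.3 mm and w√2 ≈ 1201.0 mm → G0 = 849 × 1201 mm.
G1: ⌊1201/2⌋ × 849 = 600 × 849 mm
G2: ⌊849/2⌋ × 600 = 424 × 600 mm
G3: ⌊600/2⌋ × 424 = 300 × 424 mm
G4: ⌊424/2⌋ × 300 = 212 × 300 mm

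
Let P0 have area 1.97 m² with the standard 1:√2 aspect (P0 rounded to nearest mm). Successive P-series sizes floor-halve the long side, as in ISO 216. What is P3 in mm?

Let P0's short side be w mm. w · w√2 = 1.97 m² = 1,970,000 mm², so w ≈ 1180.3 mm and w√2 ≈ 1669.1 mm → P0 = 1180 × 1669 mm.
P1: ⌊1669/2⌋ × 1180 = 834 × 1180 mm
P2: ⌊1180/2⌋ × 834 = 590 × 834 mm
P3: ⌊834/2⌋ × 590 = 417 × 590 mm

417 × 590 mm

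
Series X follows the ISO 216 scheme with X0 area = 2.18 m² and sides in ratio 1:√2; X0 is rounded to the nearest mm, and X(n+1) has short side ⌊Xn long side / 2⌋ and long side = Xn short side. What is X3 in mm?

439 × 621 mm

Let X0's short side be w mm. w · w√2 = 2.18 m² = 2,180,000 mm², so w ≈ 1241.6 mm and w√2 ≈ 1755.8 mm → X0 = 1242 × 1756 mm.
X1: ⌊1756/2⌋ × 1242 = 878 × 1242 mm
X2: ⌊1242/2⌋ × 878 = 621 × 878 mm
X3: ⌊878/2⌋ × 621 = 439 × 621 mm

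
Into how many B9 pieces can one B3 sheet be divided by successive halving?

Each ISO step halves the sheet: 1 × B3 → 2 × B4 → 4 × B5 → 8 × B6 → …
From B3 to B9 is 6 halving steps: 2^6 = 64.

64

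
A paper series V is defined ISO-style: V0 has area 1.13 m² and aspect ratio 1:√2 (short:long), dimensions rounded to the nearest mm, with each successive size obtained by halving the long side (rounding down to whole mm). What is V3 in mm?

Let V0's short side be w mm. w · w√2 = 1.13 m² = 1,130,000 mm², so w ≈ 893.9 mm and w√2 ≈ 1264.1 mm → V0 = 894 × 1264 mm.
V1: ⌊1264/2⌋ × 894 = 632 × 894 mm
V2: ⌊894/2⌋ × 632 = 447 × 632 mm
V3: ⌊632/2⌋ × 447 = 316 × 447 mm

316 × 447 mm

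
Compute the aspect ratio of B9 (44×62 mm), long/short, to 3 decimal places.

62 / 44 = 1.409
ISO 216 targets √2 ≈ 1.414; the -0.005 deviation is from mm rounding.

1.409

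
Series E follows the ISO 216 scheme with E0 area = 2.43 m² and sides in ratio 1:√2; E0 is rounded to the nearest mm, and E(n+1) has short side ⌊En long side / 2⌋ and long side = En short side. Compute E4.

327 × 463 mm

Let E0's short side be w mm. w · w√2 = 2.43 m² = 2,430,000 mm², so w ≈ 1310.8 mm and w√2 ≈ 1853.8 mm → E0 = 1311 × 1854 mm.
E1: ⌊1854/2⌋ × 1311 = 927 × 1311 mm
E2: ⌊1311/2⌋ × 927 = 655 × 927 mm
E3: ⌊927/2⌋ × 655 = 463 × 655 mm
E4: ⌊655/2⌋ × 463 = 327 × 463 mm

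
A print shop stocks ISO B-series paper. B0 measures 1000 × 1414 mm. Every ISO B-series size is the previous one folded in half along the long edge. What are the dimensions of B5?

176 × 250 mm

B1: ⌊1414/2⌋ × 1000 = 707 × 1000 mm
B2: ⌊1000/2⌋ × 707 = 500 × 707 mm
B3: ⌊707/2⌋ × 500 = 353 × 500 mm
B4: ⌊500/2⌋ × 353 = 250 × 353 mm
B5: ⌊353/2⌋ × 250 = 176 × 250 mm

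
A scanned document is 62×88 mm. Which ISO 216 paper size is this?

Aspect ratio 88/62 ≈ 1.419 — close to the ISO √2 ≈ 1.414.
In the B-series (B0 = 1000 × 1414 mm): B8 = 62 × 88 mm.

B8 (62 × 88 mm)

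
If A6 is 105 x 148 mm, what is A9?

37 × 52 mm

A7: ⌊148/2⌋ × 105 = 74 × 105 mm
A8: ⌊105/2⌋ × 74 = 52 × 74 mm
A9: ⌊74/2⌋ × 52 = 37 × 52 mm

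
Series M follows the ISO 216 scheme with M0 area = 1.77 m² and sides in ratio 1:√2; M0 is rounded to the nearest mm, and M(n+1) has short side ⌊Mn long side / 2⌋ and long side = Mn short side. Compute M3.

Let M0's short side be w mm. w · w√2 = 1.77 m² = 1,770,000 mm², so w ≈ 1118.7 mm and w√2 ≈ 1582.1 mm → M0 = 1119 × 1582 mm.
M1: ⌊1582/2⌋ × 1119 = 791 × 1119 mm
M2: ⌊1119/2⌋ × 791 = 559 × 791 mm
M3: ⌊791/2⌋ × 559 = 395 × 559 mm

395 × 559 mm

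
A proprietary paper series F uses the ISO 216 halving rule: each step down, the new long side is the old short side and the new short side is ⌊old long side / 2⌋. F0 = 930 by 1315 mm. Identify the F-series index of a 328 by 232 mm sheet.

F0: 930 × 1315 mm
F1: 657 × 930 mm
F2: 465 × 657 mm
F3: 328 × 465 mm
F4: 232 × 328 mm
F5: 164 × 232 mm
→ matches F4.

F4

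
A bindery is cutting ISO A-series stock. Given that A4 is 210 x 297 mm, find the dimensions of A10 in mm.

A5: ⌊297/2⌋ × 210 = 148 × 210 mm
A6: ⌊210/2⌋ × 148 = 105 × 148 mm
A7: ⌊148/2⌋ × 105 = 74 × 105 mm
A8: ⌊105/2⌋ × 74 = 52 × 74 mm
A9: ⌊74/2⌋ × 52 = 37 × 52 mm
A10: ⌊52/2⌋ × 37 = 26 × 37 mm

26 × 37 mm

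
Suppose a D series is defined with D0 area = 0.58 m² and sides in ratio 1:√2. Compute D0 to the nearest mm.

640 × 906 mm

Let the short side be w mm. Then w · w√2 = 0.58 m² = 580,000 mm².
w² = 580,000/√2, so w ≈ 640.4 mm; long side = w√2 ≈ 905.7 mm.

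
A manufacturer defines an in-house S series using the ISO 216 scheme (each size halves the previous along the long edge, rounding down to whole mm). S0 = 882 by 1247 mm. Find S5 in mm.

155 × 220 mm

S1: ⌊1247/2⌋ × 882 = 623 × 882 mm
S2: ⌊882/2⌋ × 623 = 441 × 623 mm
S3: ⌊623/2⌋ × 441 = 311 × 441 mm
S4: ⌊441/2⌋ × 311 = 220 × 311 mm
S5: ⌊311/2⌋ × 220 = 155 × 220 mm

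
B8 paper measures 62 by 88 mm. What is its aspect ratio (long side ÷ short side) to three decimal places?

88 / 62 = 1.419
ISO 216 targets √2 ≈ 1.414; the +0.005 deviation is from mm rounding.

1.419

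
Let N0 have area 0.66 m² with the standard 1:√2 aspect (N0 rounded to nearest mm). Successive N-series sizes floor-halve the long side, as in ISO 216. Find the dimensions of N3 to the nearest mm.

241 × 341 mm

Let N0's short side be w mm. w · w√2 = 0.66 m² = 660,000 mm², so w ≈ 683.1 mm and w√2 ≈ 966.1 mm → N0 = 683 × 966 mm.
N1: ⌊966/2⌋ × 683 = 483 × 683 mm
N2: ⌊683/2⌋ × 483 = 341 × 483 mm
N3: ⌊483/2⌋ × 341 = 241 × 341 mm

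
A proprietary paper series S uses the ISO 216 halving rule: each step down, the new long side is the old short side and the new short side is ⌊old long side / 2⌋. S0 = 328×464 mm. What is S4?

S1: ⌊464/2⌋ × 328 = 232 × 328 mm
S2: ⌊328/2⌋ × 232 = 164 × 232 mm
S3: ⌊232/2⌋ × 164 = 116 × 164 mm
S4: ⌊164/2⌋ × 116 = 82 × 116 mm

82 × 116 mm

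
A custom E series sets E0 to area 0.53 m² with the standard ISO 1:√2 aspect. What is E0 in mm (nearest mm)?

612 × 866 mm

Let the short side be w mm. Then w · w√2 = 0.53 m² = 530,000 mm².
w² = 530,000/√2, so w ≈ 612.2 mm; long side = w√2 ≈ 865.8 mm.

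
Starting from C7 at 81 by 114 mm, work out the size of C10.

28 × 40 mm

C8: ⌊114/2⌋ × 81 = 57 × 81 mm
C9: ⌊81/2⌋ × 57 = 40 × 57 mm
C10: ⌊57/2⌋ × 40 = 28 × 40 mm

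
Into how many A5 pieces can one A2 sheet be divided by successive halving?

A2 = 420 × 594 mm; A5 = 148 × 210 mm.
Each halving step doubles the count; 3 steps from A2 to A5.
2^3 = 8.

8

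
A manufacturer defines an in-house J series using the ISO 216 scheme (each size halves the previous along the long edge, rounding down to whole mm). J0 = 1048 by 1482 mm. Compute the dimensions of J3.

J1: ⌊1482/2⌋ × 1048 = 741 × 1048 mm
J2: ⌊1048/2⌋ × 741 = 524 × 741 mm
J3: ⌊741/2⌋ × 524 = 370 × 524 mm

370 × 524 mm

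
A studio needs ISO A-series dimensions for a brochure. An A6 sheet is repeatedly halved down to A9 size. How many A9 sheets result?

8

Each ISO step halves the sheet: 1 × A6 → 2 × A7 → 4 × A8 → 8 × A9
From A6 to A9 is 3 halving steps: 2^3 = 8.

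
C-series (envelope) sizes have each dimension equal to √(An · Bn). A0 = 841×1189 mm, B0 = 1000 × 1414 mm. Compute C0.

917 × 1297 mm

Short side: √(841 · 1000) = √841000 ≈ 917.1 → 917 mm
Long side: √(1189 · 1414) = √1681246 ≈ 1296.6 → 1297 mm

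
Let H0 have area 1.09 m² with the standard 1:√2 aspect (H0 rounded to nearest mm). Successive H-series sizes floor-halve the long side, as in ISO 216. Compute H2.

Let H0's short side be w mm. w · w√2 = 1.09 m² = 1,090,000 mm², so w ≈ 877.9 mm and w√2 ≈ 1241.6 mm → H0 = 878 × 1242 mm.
H1: ⌊1242/2⌋ × 878 = 621 × 878 mm
H2: ⌊878/2⌋ × 621 = 439 × 621 mm

439 × 621 mm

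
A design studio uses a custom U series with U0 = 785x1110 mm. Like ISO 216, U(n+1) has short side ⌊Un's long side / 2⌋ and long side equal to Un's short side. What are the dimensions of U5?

138 × 196 mm

U1: ⌊1110/2⌋ × 785 = 555 × 785 mm
U2: ⌊785/2⌋ × 555 = 392 × 555 mm
U3: ⌊555/2⌋ × 392 = 277 × 392 mm
U4: ⌊392/2⌋ × 277 = 196 × 277 mm
U5: ⌊277/2⌋ × 196 = 138 × 196 mm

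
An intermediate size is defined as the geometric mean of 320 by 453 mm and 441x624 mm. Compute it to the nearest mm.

376 × 532 mm

Short side: √(320 · 441) = √141120 ≈ 375.7 → 376 mm
Long side: √(453 · 624) = √282672 ≈ 531.7 → 532 mm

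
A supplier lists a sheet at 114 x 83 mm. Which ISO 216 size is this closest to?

C7 (81 × 114 mm)

Aspect ratio 114/83 ≈ 1.373 (ISO target is √2 ≈ 1.414).
In the C-series (envelope sizes, between A and B): C7 = 81 × 114 mm.
Off by 2 mm total — nearest standard size.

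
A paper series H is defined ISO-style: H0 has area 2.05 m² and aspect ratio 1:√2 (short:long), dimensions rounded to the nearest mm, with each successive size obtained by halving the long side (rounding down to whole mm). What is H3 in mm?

Let H0's short side be w mm. w · w√2 = 2.05 m² = 2,050,000 mm², so w ≈ 1204.0 mm and w√2 ≈ 1702.7 mm → H0 = 1204 × 1703 mm.
H1: ⌊1703/2⌋ × 1204 = 851 × 1204 mm
H2: ⌊1204/2⌋ × 851 = 602 × 851 mm
H3: ⌊851/2⌋ × 602 = 425 × 602 mm

425 × 602 mm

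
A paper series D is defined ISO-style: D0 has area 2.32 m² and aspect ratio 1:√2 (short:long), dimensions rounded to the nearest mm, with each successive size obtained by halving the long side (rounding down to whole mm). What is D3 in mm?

Let D0's short side be w mm. w · w√2 = 2.32 m² = 2,320,000 mm², so w ≈ 1280.8 mm and w√2 ≈ 1811.3 mm → D0 = 1281 × 1811 mm.
D1: ⌊1811/2⌋ × 1281 = 905 × 1281 mm
D2: ⌊1281/2⌋ × 905 = 640 × 905 mm
D3: ⌊905/2⌋ × 640 = 452 × 640 mm

452 × 640 mm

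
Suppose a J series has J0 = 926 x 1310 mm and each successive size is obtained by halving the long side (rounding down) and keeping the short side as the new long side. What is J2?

463 × 655 mm

J1: ⌊1310/2⌋ × 926 = 655 × 926 mm
J2: ⌊926/2⌋ × 655 = 463 × 655 mm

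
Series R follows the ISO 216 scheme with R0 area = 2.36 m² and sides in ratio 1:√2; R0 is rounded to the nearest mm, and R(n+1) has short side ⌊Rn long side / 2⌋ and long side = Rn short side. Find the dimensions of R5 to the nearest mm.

228 × 323 mm

Let R0's short side be w mm. w · w√2 = 2.36 m² = 2,360,000 mm², so w ≈ 1291.8 mm and w√2 ≈ 1826.9 mm → R0 = 1292 × 1827 mm.
R1: ⌊1827/2⌋ × 1292 = 913 × 1292 mm
R2: ⌊1292/2⌋ × 913 = 646 × 913 mm
R3: ⌊913/2⌋ × 646 = 456 × 646 mm
R4: ⌊646/2⌋ × 456 = 323 × 456 mm
R5: ⌊456/2⌋ × 323 = 228 × 323 mm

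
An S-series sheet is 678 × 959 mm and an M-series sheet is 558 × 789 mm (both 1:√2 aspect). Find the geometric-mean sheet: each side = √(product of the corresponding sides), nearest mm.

615 × 870 mm

Short side: √(678 · 558) = √378324 ≈ 615.1 → 615 mm
Long side: √(959 · 789) = √756651 ≈ 869.9 → 870 mm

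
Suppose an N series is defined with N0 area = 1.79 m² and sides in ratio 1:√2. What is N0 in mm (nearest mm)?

Let the short side be w mm. Then w · w√2 = 1.79 m² = 1,790,000 mm².
w² = 1,790,000/√2, so w ≈ 1125.0 mm; long side = w√2 ≈ 1591.1 mm.

1125 × 1591 mm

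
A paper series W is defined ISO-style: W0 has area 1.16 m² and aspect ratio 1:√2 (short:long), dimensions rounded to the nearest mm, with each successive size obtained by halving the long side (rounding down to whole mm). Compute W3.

320 × 453 mm

Let W0's short side be w mm. w · w√2 = 1.16 m² = 1,160,000 mm², so w ≈ 905.7 mm and w√2 ≈ 1280.8 mm → W0 = 906 × 1281 mm.
W1: ⌊1281/2⌋ × 906 = 640 × 906 mm
W2: ⌊906/2⌋ × 640 = 453 × 640 mm
W3: ⌊640/2⌋ × 453 = 320 × 453 mm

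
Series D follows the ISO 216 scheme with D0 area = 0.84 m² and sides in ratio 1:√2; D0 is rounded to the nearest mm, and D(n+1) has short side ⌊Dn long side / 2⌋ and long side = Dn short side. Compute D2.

Let D0's short side be w mm. w · w√2 = 0.84 m² = 840,000 mm², so w ≈ 770.7 mm and w√2 ≈ 1089.9 mm → D0 = 771 × 1090 mm.
D1: ⌊1090/2⌋ × 771 = 545 × 771 mm
D2: ⌊771/2⌋ × 545 = 385 × 545 mm

385 × 545 mm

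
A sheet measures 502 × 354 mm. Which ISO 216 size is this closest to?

Aspect ratio 502/354 ≈ 1.418 — close to the ISO √2 ≈ 1.414.
In the B-series (B0 = 1000 × 1414 mm): B3 = 353 × 500 mm.
Off by 3 mm total — nearest standard size.

B3 (353 × 500 mm)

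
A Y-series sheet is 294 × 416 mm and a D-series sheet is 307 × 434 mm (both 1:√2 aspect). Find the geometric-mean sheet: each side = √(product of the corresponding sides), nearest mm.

Short side: √(294 · 307) = √90258 ≈ 300.4 → 300 mm
Long side: √(416 · 434) = √180544 ≈ 424.9 → 425 mm

300 × 425 mm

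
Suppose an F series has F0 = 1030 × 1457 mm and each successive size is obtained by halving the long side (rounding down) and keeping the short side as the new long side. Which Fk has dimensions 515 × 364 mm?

F3

F0: 1030 × 1457 mm
F1: 728 × 1030 mm
F2: 515 × 728 mm
F3: 364 × 515 mm
F4: 257 × 364 mm
→ matches F3.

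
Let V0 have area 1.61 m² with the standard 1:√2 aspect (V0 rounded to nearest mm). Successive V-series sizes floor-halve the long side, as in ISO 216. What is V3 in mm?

Let V0's short side be w mm. w · w√2 = 1.61 m² = 1,610,000 mm², so w ≈ 1067.0 mm and w√2 ≈ 1508.9 mm → V0 = 1067 × 1509 mm.
V1: ⌊1509/2⌋ × 1067 = 754 × 1067 mm
V2: ⌊1067/2⌋ × 754 = 533 × 754 mm
V3: ⌊754/2⌋ × 533 = 377 × 533 mm

377 × 533 mm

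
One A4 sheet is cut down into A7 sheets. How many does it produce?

8

A4 = 210 × 297 mm; A7 = 74 × 105 mm.
Each halving step doubles the count; 3 steps from A4 to A7.
2^3 = 8.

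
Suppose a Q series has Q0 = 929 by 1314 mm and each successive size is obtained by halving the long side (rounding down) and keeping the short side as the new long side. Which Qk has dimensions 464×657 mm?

Q0: 929 × 1314 mm
Q1: 657 × 929 mm
Q2: 464 × 657 mm
Q3: 328 × 464 mm
→ matches Q2.

Q2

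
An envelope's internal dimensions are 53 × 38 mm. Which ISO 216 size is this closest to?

Aspect ratio 53/38 ≈ 1.395 (ISO target is √2 ≈ 1.414).
In the A-series (A0 area = 1 m²): A9 = 37 × 52 mm.
Off by 2 mm total — nearest standard size.

A9 (37 × 52 mm)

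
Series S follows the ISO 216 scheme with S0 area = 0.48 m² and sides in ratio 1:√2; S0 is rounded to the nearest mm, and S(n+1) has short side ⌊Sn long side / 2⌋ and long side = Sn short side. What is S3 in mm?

Let S0's short side be w mm. w · w√2 = 0.48 m² = 480,000 mm², so w ≈ 582.6 mm and w√2 ≈ 823.9 mm → S0 = 583 × 824 mm.
S1: ⌊824/2⌋ × 583 = 412 × 583 mm
S2: ⌊583/2⌋ × 412 = 291 × 412 mm
S3: ⌊412/2⌋ × 291 = 206 × 291 mm

206 × 291 mm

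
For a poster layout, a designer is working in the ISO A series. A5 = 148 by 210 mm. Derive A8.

A6: ⌊210/2⌋ × 148 = 105 × 148 mm
A7: ⌊148/2⌋ × 105 = 74 × 105 mm
A8: ⌊105/2⌋ × 74 = 52 × 74 mm

52 × 74 mm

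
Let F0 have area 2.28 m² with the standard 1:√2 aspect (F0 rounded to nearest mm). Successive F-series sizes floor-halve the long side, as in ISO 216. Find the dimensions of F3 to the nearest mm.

Let F0's short side be w mm. w · w√2 = 2.28 m² = 2,280,000 mm², so w ≈ 1269.7 mm and w√2 ≈ 1795.7 mm → F0 = 1270 × 1796 mm.
F1: ⌊1796/2⌋ × 1270 = 898 × 1270 mm
F2: ⌊1270/2⌋ × 898 = 635 × 898 mm
F3: ⌊898/2⌋ × 635 = 449 × 635 mm

449 × 635 mm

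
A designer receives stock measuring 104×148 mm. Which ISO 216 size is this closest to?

Aspect ratio 148/104 ≈ 1.423 — close to the ISO √2 ≈ 1.414.
In the A-series (A0 area = 1 m²): A6 = 105 × 148 mm.
Off by 1 mm total — nearest standard size.

A6 (105 × 148 mm)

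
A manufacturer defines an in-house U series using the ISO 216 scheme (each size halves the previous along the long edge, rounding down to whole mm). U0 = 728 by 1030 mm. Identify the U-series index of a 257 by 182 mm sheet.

U4

U0: 728 × 1030 mm
U1: 515 × 728 mm
U2: 364 × 515 mm
U3: 257 × 364 mm
U4: 182 × 257 mm
U5: 128 × 182 mm
→ matches U4.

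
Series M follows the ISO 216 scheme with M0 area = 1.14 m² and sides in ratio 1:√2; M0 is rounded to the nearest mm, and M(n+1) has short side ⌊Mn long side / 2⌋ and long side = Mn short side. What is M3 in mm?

317 × 449 mm

Let M0's short side be w mm. w · w√2 = 1.14 m² = 1,140,000 mm², so w ≈ 897.8 mm and w√2 ≈ 1269.7 mm → M0 = 898 × 1270 mm.
M1: ⌊1270/2⌋ × 898 = 635 × 898 mm
M2: ⌊898/2⌋ × 635 = 449 × 635 mm
M3: ⌊635/2⌋ × 449 = 317 × 449 mm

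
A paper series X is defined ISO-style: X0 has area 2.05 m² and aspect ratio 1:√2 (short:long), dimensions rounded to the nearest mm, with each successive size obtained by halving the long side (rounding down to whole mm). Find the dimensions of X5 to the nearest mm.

212 × 301 mm

Let X0's short side be w mm. w · w√2 = 2.05 m² = 2,050,000 mm², so w ≈ 1204.0 mm and w√2 ≈ 1702.7 mm → X0 = 1204 × 1703 mm.
X1: ⌊1703/2⌋ × 1204 = 851 × 1204 mm
X2: ⌊1204/2⌋ × 851 = 602 × 851 mm
X3: ⌊851/2⌋ × 602 = 425 × 602 mm
X4: ⌊602/2⌋ × 425 = 301 × 425 mm
X5: ⌊425/2⌋ × 301 = 212 × 301 mm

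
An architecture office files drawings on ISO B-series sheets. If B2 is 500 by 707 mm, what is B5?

B3: ⌊707/2⌋ × 500 = 353 × 500 mm
B4: ⌊500/2⌋ × 353 = 250 × 353 mm
B5: ⌊353/2⌋ × 250 = 176 × 250 mm

176 × 250 mm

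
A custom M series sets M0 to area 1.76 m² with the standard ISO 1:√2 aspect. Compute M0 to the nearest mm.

Let the short side be w mm. Then w · w√2 = 1.76 m² = 1,760,000 mm².
w² = 1,760,000/√2, so w ≈ 1115.6 mm; long side = w√2 ≈ 1577.7 mm.

1116 × 1578 mm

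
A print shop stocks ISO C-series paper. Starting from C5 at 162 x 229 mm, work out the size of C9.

C6: ⌊229/2⌋ × 162 = 114 × 162 mm
C7: ⌊162/2⌋ × 114 = 81 × 114 mm
C8: ⌊114/2⌋ × 81 = 57 × 81 mm
C9: ⌊81/2⌋ × 57 = 40 × 57 mm

40 × 57 mm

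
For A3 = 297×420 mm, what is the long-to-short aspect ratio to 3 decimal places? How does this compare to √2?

1.414

420 / 297 = 1.414
Matches √2 ≈ 1.414 — the ISO 216 defining ratio.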